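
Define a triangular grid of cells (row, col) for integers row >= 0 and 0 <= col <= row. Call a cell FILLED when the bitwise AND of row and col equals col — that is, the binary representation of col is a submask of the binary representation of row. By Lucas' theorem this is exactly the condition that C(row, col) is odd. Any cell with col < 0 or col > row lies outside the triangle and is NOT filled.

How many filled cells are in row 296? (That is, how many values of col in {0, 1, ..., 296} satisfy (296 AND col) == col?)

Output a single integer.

Answer: 8

Derivation:
296 in binary = 100101000
popcount(296) = number of 1-bits in 100101000 = 3
A col c satisfies (296 AND c) == c iff every set bit of c is also set in 296; each of the 3 set bits of 296 can independently be on or off in c.
count = 2^3 = 8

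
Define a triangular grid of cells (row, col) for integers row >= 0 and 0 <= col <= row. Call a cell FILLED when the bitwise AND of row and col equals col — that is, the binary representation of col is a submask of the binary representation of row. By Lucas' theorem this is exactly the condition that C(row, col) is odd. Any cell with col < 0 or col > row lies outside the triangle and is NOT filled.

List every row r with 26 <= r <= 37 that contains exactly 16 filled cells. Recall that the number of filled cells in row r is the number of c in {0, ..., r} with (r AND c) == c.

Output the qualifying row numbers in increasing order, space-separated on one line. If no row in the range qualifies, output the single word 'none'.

Row r has 2^popcount(r) filled cells, so we need popcount(r) = log2(16) = 4.
Scan r = 26..37 and keep those with exactly 4 one-bits:
r=26=11010 popcount=3 -> skip
r=27=11011 popcount=4 -> KEEP
r=28=11100 popcount=3 -> skip
r=29=11101 popcount=4 -> KEEP
r=30=11110 popcount=4 -> KEEP
r=31=11111 popcount=5 -> skip
r=32=100000 popcount=1 -> skip
r=33=100001 popcount=2 -> skip
r=34=100010 popcount=2 -> skip
r=35=100011 popcount=3 -> skip
r=36=100100 popcount=2 -> skip
r=37=100101 popcount=3 -> skip
Kept rows: 27 29 30

Answer: 27 29 30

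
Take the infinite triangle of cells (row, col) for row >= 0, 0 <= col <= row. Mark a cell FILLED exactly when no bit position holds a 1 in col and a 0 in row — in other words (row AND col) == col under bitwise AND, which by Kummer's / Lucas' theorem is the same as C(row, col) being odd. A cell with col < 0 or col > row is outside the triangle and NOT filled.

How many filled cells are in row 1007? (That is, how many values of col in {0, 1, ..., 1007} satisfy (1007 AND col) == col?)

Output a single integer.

1007 in binary = 1111101111
popcount(1007) = number of 1-bits in 1111101111 = 9
A col c satisfies (1007 AND c) == c iff every set bit of c is also set in 1007; each of the 9 set bits of 1007 can independently be on or off in c.
count = 2^9 = 512

Answer: 512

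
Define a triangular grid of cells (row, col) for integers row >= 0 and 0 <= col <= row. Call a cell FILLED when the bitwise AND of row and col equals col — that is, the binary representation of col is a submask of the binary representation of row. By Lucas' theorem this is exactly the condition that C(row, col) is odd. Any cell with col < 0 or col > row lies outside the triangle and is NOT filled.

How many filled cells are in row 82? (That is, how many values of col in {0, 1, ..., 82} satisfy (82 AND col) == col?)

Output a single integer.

82 in binary = 1010010
popcount(82) = number of 1-bits in 1010010 = 3
A col c satisfies (82 AND c) == c iff every set bit of c is also set in 82; each of the 3 set bits of 82 can independently be on or off in c.
count = 2^3 = 8

Answer: 8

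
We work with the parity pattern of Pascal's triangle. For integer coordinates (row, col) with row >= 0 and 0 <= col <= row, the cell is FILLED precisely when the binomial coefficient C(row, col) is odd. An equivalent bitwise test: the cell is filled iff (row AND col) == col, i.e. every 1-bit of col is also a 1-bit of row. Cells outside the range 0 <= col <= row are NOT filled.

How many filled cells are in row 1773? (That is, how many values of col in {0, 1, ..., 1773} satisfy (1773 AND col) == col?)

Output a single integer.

1773 in binary = 11011101101
popcount(1773) = number of 1-bits in 11011101101 = 8
A col c satisfies (1773 AND c) == c iff every set bit of c is also set in 1773; each of the 8 set bits of 1773 can independently be on or off in c.
count = 2^8 = 256

Answer: 256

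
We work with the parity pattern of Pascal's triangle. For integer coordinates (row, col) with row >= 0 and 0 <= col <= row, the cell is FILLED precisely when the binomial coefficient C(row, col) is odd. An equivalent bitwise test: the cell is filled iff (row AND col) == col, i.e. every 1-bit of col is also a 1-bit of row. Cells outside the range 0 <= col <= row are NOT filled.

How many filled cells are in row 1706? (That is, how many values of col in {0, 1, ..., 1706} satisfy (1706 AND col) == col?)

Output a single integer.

1706 in binary = 11010101010
popcount(1706) = number of 1-bits in 11010101010 = 6
A col c satisfies (1706 AND c) == c iff every set bit of c is also set in 1706; each of the 6 set bits of 1706 can independently be on or off in c.
count = 2^6 = 64

Answer: 64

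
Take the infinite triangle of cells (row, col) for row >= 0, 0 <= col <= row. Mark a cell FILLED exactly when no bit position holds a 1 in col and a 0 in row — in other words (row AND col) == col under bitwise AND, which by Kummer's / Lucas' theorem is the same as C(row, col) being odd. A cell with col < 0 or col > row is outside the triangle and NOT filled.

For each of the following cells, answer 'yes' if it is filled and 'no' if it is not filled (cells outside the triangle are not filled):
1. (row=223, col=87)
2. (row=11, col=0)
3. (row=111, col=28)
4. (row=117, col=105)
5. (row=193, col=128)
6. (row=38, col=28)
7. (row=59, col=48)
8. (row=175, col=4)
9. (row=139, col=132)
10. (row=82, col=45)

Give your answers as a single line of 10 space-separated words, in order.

(223,87): row=0b11011111, col=0b1010111, row AND col = 0b1010111 = 87; 87 == 87 -> filled
(11,0): row=0b1011, col=0b0, row AND col = 0b0 = 0; 0 == 0 -> filled
(111,28): row=0b1101111, col=0b11100, row AND col = 0b1100 = 12; 12 != 28 -> empty
(117,105): row=0b1110101, col=0b1101001, row AND col = 0b1100001 = 97; 97 != 105 -> empty
(193,128): row=0b11000001, col=0b10000000, row AND col = 0b10000000 = 128; 128 == 128 -> filled
(38,28): row=0b100110, col=0b11100, row AND col = 0b100 = 4; 4 != 28 -> empty
(59,48): row=0b111011, col=0b110000, row AND col = 0b110000 = 48; 48 == 48 -> filled
(175,4): row=0b10101111, col=0b100, row AND col = 0b100 = 4; 4 == 4 -> filled
(139,132): row=0b10001011, col=0b10000100, row AND col = 0b10000000 = 128; 128 != 132 -> empty
(82,45): row=0b1010010, col=0b101101, row AND col = 0b0 = 0; 0 != 45 -> empty

Answer: yes yes no no yes no yes yes no no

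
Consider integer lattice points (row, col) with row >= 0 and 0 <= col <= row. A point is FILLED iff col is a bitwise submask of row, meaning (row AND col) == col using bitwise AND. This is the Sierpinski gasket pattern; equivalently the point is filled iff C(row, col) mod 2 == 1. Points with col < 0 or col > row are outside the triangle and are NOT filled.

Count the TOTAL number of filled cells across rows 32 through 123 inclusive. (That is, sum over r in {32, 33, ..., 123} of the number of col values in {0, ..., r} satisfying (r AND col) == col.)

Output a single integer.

r32=100000 pc1: +2 =2
r33=100001 pc2: +4 =6
r34=100010 pc2: +4 =10
r35=100011 pc3: +8 =18
r36=100100 pc2: +4 =22
r37=100101 pc3: +8 =30
r38=100110 pc3: +8 =38
r39=100111 pc4: +16 =54
r40=101000 pc2: +4 =58
r41=101001 pc3: +8 =66
r42=101010 pc3: +8 =74
r43=101011 pc4: +16 =90
r44=101100 pc3: +8 =98
r45=101101 pc4: +16 =114
r46=101110 pc4: +16 =130
r47=101111 pc5: +32 =162
r48=110000 pc2: +4 =166
r49=110001 pc3: +8 =174
r50=110010 pc3: +8 =182
r51=110011 pc4: +16 =198
r52=110100 pc3: +8 =206
r53=110101 pc4: +16 =222
r54=110110 pc4: +16 =238
r55=110111 pc5: +32 =270
r56=111000 pc3: +8 =278
r57=111001 pc4: +16 =294
r58=111010 pc4: +16 =310
r59=111011 pc5: +32 =342
r60=111100 pc4: +16 =358
r61=111101 pc5: +32 =390
r62=111110 pc5: +32 =422
r63=111111 pc6: +64 =486
r64=1000000 pc1: +2 =488
r65=1000001 pc2: +4 =492
r66=1000010 pc2: +4 =496
r67=1000011 pc3: +8 =504
r68=1000100 pc2: +4 =508
r69=1000101 pc3: +8 =516
r70=1000110 pc3: +8 =524
r71=1000111 pc4: +16 =540
r72=1001000 pc2: +4 =544
r73=1001001 pc3: +8 =552
r74=1001010 pc3: +8 =560
r75=1001011 pc4: +16 =576
r76=1001100 pc3: +8 =584
r77=1001101 pc4: +16 =600
r78=1001110 pc4: +16 =616
r79=1001111 pc5: +32 =648
r80=1010000 pc2: +4 =652
r81=1010001 pc3: +8 =660
r82=1010010 pc3: +8 =668
r83=1010011 pc4: +16 =684
r84=1010100 pc3: +8 =692
r85=1010101 pc4: +16 =708
r86=1010110 pc4: +16 =724
r87=1010111 pc5: +32 =756
r88=1011000 pc3: +8 =764
r89=1011001 pc4: +16 =780
r90=1011010 pc4: +16 =796
r91=1011011 pc5: +32 =828
r92=1011100 pc4: +16 =844
r93=1011101 pc5: +32 =876
r94=1011110 pc5: +32 =908
r95=1011111 pc6: +64 =972
r96=1100000 pc2: +4 =976
r97=1100001 pc3: +8 =984
r98=1100010 pc3: +8 =992
r99=1100011 pc4: +16 =1008
r100=1100100 pc3: +8 =1016
r101=1100101 pc4: +16 =1032
r102=1100110 pc4: +16 =1048
r103=1100111 pc5: +32 =1080
r104=1101000 pc3: +8 =1088
r105=1101001 pc4: +16 =1104
r106=1101010 pc4: +16 =1120
r107=1101011 pc5: +32 =1152
r108=1101100 pc4: +16 =1168
r109=1101101 pc5: +32 =1200
r110=1101110 pc5: +32 =1232
r111=1101111 pc6: +64 =1296
r112=1110000 pc3: +8 =1304
r113=1110001 pc4: +16 =1320
r114=1110010 pc4: +16 =1336
r115=1110011 pc5: +32 =1368
r116=1110100 pc4: +16 =1384
r117=1110101 pc5: +32 =1416
r118=1110110 pc5: +32 =1448
r119=1110111 pc6: +64 =1512
r120=1111000 pc4: +16 =1528
r121=1111001 pc5: +32 =1560
r122=1111010 pc5: +32 =1592
r123=1111011 pc6: +64 =1656

Answer: 1656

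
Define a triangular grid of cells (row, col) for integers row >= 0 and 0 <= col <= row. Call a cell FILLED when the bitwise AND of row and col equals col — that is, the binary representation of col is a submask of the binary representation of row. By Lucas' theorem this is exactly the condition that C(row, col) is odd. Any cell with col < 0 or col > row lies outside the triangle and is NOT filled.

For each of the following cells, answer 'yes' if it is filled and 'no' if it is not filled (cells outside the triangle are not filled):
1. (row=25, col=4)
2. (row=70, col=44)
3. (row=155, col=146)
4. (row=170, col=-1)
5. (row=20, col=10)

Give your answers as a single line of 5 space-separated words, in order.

Answer: no no yes no no

Derivation:
(25,4): row=0b11001, col=0b100, row AND col = 0b0 = 0; 0 != 4 -> empty
(70,44): row=0b1000110, col=0b101100, row AND col = 0b100 = 4; 4 != 44 -> empty
(155,146): row=0b10011011, col=0b10010010, row AND col = 0b10010010 = 146; 146 == 146 -> filled
(170,-1): col outside [0, 170] -> not filled
(20,10): row=0b10100, col=0b1010, row AND col = 0b0 = 0; 0 != 10 -> empty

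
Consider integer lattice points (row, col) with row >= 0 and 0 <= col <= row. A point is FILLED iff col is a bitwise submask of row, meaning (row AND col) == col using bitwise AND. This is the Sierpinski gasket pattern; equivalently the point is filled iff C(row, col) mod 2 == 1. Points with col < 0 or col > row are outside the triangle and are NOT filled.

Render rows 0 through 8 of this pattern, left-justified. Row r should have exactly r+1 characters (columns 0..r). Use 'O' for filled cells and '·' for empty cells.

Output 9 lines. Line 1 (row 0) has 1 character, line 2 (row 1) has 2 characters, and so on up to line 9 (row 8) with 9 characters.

r0=0: O
r1=1: OO
r2=10: O·O
r3=11: OOOO
r4=100: O···O
r5=101: OO··OO
r6=110: O·O·O·O
r7=111: OOOOOOOO
r8=1000: O·······O

Answer: O
OO
O·O
OOOO
O···O
OO··OO
O·O·O·O
OOOOOOOO
O·······O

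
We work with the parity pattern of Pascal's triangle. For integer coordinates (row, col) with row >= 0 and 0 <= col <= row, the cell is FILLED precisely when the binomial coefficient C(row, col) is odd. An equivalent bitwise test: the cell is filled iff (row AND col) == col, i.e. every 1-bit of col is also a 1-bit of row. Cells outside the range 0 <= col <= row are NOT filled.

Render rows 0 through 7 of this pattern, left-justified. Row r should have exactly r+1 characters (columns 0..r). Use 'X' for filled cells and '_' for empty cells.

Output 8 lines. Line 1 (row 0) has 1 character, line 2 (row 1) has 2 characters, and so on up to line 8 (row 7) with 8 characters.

r0=0: X
r1=1: XX
r2=10: X_X
r3=11: XXXX
r4=100: X___X
r5=101: XX__XX
r6=110: X_X_X_X
r7=111: XXXXXXXX

Answer: X
XX
X_X
XXXX
X___X
XX__XX
X_X_X_X
XXXXXXXX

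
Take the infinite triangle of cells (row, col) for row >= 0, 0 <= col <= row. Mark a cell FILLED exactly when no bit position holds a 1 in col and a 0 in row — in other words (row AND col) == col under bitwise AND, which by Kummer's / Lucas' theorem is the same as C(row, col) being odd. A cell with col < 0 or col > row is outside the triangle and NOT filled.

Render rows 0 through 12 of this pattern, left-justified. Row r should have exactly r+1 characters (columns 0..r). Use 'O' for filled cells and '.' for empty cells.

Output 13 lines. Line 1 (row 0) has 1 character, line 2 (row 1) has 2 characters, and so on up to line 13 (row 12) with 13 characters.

Answer: O
OO
O.O
OOOO
O...O
OO..OO
O.O.O.O
OOOOOOOO
O.......O
OO......OO
O.O.....O.O
OOOO....OOOO
O...O...O...O

Derivation:
r0=0: O
r1=1: OO
r2=10: O.O
r3=11: OOOO
r4=100: O...O
r5=101: OO..OO
r6=110: O.O.O.O
r7=111: OOOOOOOO
r8=1000: O.......O
r9=1001: OO......OO
r10=1010: O.O.....O.O
r11=1011: OOOO....OOOO
r12=1100: O...O...O...O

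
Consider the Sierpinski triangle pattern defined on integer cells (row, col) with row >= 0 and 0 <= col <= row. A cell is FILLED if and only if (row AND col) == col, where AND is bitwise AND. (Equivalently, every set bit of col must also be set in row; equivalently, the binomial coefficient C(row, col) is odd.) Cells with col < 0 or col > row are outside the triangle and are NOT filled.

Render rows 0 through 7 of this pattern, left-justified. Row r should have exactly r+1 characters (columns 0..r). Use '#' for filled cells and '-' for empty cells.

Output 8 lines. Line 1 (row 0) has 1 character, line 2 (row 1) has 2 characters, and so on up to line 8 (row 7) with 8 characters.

r0=0: #
r1=1: ##
r2=10: #-#
r3=11: ####
r4=100: #---#
r5=101: ##--##
r6=110: #-#-#-#
r7=111: ########

Answer: #
##
#-#
####
#---#
##--##
#-#-#-#
########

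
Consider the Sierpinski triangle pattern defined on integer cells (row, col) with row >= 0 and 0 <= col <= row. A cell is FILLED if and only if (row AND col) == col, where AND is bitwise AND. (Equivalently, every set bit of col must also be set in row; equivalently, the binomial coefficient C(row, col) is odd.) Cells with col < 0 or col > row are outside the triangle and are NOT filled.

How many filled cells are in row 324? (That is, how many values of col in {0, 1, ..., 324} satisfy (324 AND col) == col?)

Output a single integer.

324 in binary = 101000100
popcount(324) = number of 1-bits in 101000100 = 3
A col c satisfies (324 AND c) == c iff every set bit of c is also set in 324; each of the 3 set bits of 324 can independently be on or off in c.
count = 2^3 = 8

Answer: 8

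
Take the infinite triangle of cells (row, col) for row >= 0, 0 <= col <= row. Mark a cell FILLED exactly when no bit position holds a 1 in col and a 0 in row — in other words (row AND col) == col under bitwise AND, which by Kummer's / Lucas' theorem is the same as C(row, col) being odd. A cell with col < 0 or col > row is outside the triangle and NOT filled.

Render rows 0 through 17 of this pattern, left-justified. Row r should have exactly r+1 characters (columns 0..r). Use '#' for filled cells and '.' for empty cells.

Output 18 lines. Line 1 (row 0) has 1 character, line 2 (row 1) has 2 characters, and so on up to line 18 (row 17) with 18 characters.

r0=0: #
r1=1: ##
r2=10: #.#
r3=11: ####
r4=100: #...#
r5=101: ##..##
r6=110: #.#.#.#
r7=111: ########
r8=1000: #.......#
r9=1001: ##......##
r10=1010: #.#.....#.#
r11=1011: ####....####
r12=1100: #...#...#...#
r13=1101: ##..##..##..##
r14=1110: #.#.#.#.#.#.#.#
r15=1111: ################
r16=10000: #...............#
r17=10001: ##..............##

Answer: #
##
#.#
####
#...#
##..##
#.#.#.#
########
#.......#
##......##
#.#.....#.#
####....####
#...#...#...#
##..##..##..##
#.#.#.#.#.#.#.#
################
#...............#
##..............##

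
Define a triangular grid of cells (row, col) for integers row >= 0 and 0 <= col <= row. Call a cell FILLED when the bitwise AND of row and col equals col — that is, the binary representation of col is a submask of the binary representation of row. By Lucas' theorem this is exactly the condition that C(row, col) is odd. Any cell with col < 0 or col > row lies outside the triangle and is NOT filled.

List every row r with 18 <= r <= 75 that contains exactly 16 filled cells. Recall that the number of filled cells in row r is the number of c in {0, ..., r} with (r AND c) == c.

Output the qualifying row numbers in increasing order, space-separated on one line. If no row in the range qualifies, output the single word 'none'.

Row r has 2^popcount(r) filled cells, so we need popcount(r) = log2(16) = 4.
Scan r = 18..75 and keep those with exactly 4 one-bits:
r=18=10010 popcount=2 -> skip
r=19=10011 popcount=3 -> skip
r=20=10100 popcount=2 -> skip
r=21=10101 popcount=3 -> skip
r=22=10110 popcount=3 -> skip
r=23=10111 popcount=4 -> KEEP
r=24=11000 popcount=2 -> skip
r=25=11001 popcount=3 -> skip
r=26=11010 popcount=3 -> skip
r=27=11011 popcount=4 -> KEEP
r=28=11100 popcount=3 -> skip
r=29=11101 popcount=4 -> KEEP
r=30=11110 popcount=4 -> KEEP
r=31=11111 popcount=5 -> skip
r=32=100000 popcount=1 -> skip
r=33=100001 popcount=2 -> skip
r=34=100010 popcount=2 -> skip
r=35=100011 popcount=3 -> skip
r=36=100100 popcount=2 -> skip
r=37=100101 popcount=3 -> skip
r=38=100110 popcount=3 -> skip
r=39=100111 popcount=4 -> KEEP
r=40=101000 popcount=2 -> skip
r=41=101001 popcount=3 -> skip
r=42=101010 popcount=3 -> skip
r=43=101011 popcount=4 -> KEEP
r=44=101100 popcount=3 -> skip
r=45=101101 popcount=4 -> KEEP
r=46=101110 popcount=4 -> KEEP
r=47=101111 popcount=5 -> skip
r=48=110000 popcount=2 -> skip
r=49=110001 popcount=3 -> skip
r=50=110010 popcount=3 -> skip
r=51=110011 popcount=4 -> KEEP
r=52=110100 popcount=3 -> skip
r=53=110101 popcount=4 -> KEEP
r=54=110110 popcount=4 -> KEEP
r=55=110111 popcount=5 -> skip
r=56=111000 popcount=3 -> skip
r=57=111001 popcount=4 -> KEEP
r=58=111010 popcount=4 -> KEEP
r=59=111011 popcount=5 -> skip
r=60=111100 popcount=4 -> KEEP
r=61=111101 popcount=5 -> skip
r=62=111110 popcount=5 -> skip
r=63=111111 popcount=6 -> skip
r=64=1000000 popcount=1 -> skip
r=65=1000001 popcount=2 -> skip
r=66=1000010 popcount=2 -> skip
r=67=1000011 popcount=3 -> skip
r=68=1000100 popcount=2 -> skip
r=69=1000101 popcount=3 -> skip
r=70=1000110 popcount=3 -> skip
r=71=1000111 popcount=4 -> KEEP
r=72=1001000 popcount=2 -> skip
r=73=1001001 popcount=3 -> skip
r=74=1001010 popcount=3 -> skip
r=75=1001011 popcount=4 -> KEEP
Kept rows: 23 27 29 30 39 43 45 46 51 53 54 57 58 60 71 75

Answer: 23 27 29 30 39 43 45 46 51 53 54 57 58 60 71 75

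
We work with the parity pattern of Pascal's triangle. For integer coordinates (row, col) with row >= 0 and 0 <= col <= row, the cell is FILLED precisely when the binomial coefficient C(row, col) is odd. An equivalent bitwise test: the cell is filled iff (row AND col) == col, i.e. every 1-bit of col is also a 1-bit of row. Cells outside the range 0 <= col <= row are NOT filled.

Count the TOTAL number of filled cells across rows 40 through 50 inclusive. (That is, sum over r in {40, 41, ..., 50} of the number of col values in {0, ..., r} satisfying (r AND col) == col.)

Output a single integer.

Answer: 128

Derivation:
r40=101000 pc2: +4 =4
r41=101001 pc3: +8 =12
r42=101010 pc3: +8 =20
r43=101011 pc4: +16 =36
r44=101100 pc3: +8 =44
r45=101101 pc4: +16 =60
r46=101110 pc4: +16 =76
r47=101111 pc5: +32 =108
r48=110000 pc2: +4 =112
r49=110001 pc3: +8 =120
r50=110010 pc3: +8 =128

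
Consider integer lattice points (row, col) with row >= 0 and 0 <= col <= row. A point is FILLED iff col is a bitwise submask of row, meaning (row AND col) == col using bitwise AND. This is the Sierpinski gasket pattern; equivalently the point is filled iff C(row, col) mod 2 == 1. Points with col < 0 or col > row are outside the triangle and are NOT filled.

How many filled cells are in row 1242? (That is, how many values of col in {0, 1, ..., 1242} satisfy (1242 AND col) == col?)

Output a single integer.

Answer: 64

Derivation:
1242 in binary = 10011011010
popcount(1242) = number of 1-bits in 10011011010 = 6
A col c satisfies (1242 AND c) == c iff every set bit of c is also set in 1242; each of the 6 set bits of 1242 can independently be on or off in c.
count = 2^6 = 64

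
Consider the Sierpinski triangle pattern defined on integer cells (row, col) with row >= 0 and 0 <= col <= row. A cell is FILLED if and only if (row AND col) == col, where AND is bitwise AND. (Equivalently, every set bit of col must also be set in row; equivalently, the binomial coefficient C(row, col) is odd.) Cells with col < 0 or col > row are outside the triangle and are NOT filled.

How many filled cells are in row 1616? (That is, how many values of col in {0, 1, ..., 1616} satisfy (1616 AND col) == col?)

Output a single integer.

Answer: 16

Derivation:
1616 in binary = 11001010000
popcount(1616) = number of 1-bits in 11001010000 = 4
A col c satisfies (1616 AND c) == c iff every set bit of c is also set in 1616; each of the 4 set bits of 1616 can independently be on or off in c.
count = 2^4 = 16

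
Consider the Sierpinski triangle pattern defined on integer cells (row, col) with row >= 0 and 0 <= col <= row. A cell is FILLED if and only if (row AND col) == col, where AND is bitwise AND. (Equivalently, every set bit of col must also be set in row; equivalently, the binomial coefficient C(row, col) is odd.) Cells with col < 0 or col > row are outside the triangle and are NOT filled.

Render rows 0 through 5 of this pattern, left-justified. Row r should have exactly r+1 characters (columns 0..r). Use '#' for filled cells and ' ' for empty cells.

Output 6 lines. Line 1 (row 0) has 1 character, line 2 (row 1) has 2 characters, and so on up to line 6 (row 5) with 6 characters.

r0=0: #
r1=1: ##
r2=10: # #
r3=11: ####
r4=100: #   #
r5=101: ##  ##

Answer: #
##
# #
####
#   #
##  ##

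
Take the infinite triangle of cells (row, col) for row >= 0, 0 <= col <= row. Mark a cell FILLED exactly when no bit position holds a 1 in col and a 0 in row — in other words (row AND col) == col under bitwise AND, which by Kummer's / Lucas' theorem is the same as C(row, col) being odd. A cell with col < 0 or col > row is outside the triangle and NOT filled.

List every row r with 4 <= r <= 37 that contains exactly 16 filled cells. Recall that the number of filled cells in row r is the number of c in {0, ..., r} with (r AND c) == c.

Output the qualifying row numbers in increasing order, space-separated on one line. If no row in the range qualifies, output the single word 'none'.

Answer: 15 23 27 29 30

Derivation:
Row r has 2^popcount(r) filled cells, so we need popcount(r) = log2(16) = 4.
Scan r = 4..37 and keep those with exactly 4 one-bits:
r=4=100 popcount=1 -> skip
r=5=101 popcount=2 -> skip
r=6=110 popcount=2 -> skip
r=7=111 popcount=3 -> skip
r=8=1000 popcount=1 -> skip
r=9=1001 popcount=2 -> skip
r=10=1010 popcount=2 -> skip
r=11=1011 popcount=3 -> skip
r=12=1100 popcount=2 -> skip
r=13=1101 popcount=3 -> skip
r=14=1110 popcount=3 -> skip
r=15=1111 popcount=4 -> KEEP
r=16=10000 popcount=1 -> skip
r=17=10001 popcount=2 -> skip
r=18=10010 popcount=2 -> skip
r=19=10011 popcount=3 -> skip
r=20=10100 popcount=2 -> skip
r=21=10101 popcount=3 -> skip
r=22=10110 popcount=3 -> skip
r=23=10111 popcount=4 -> KEEP
r=24=11000 popcount=2 -> skip
r=25=11001 popcount=3 -> skip
r=26=11010 popcount=3 -> skip
r=27=11011 popcount=4 -> KEEP
r=28=11100 popcount=3 -> skip
r=29=11101 popcount=4 -> KEEP
r=30=11110 popcount=4 -> KEEP
r=31=11111 popcount=5 -> skip
r=32=100000 popcount=1 -> skip
r=33=100001 popcount=2 -> skip
r=34=100010 popcount=2 -> skip
r=35=100011 popcount=3 -> skip
r=36=100100 popcount=2 -> skip
r=37=100101 popcount=3 -> skip
Kept rows: 15 23 27 29 30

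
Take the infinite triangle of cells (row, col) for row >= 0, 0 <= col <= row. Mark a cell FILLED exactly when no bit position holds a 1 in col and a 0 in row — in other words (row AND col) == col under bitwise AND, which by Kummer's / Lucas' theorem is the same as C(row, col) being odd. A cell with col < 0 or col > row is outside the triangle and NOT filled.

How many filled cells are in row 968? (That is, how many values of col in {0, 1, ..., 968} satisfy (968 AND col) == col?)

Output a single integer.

968 in binary = 1111001000
popcount(968) = number of 1-bits in 1111001000 = 5
A col c satisfies (968 AND c) == c iff every set bit of c is also set in 968; each of the 5 set bits of 968 can independently be on or off in c.
count = 2^5 = 32

Answer: 32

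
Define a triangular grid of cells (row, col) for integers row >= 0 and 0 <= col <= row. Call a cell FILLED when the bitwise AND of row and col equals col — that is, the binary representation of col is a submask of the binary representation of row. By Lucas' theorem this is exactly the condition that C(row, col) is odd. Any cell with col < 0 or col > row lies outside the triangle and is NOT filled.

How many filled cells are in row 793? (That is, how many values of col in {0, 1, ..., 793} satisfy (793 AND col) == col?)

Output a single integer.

Answer: 32

Derivation:
793 in binary = 1100011001
popcount(793) = number of 1-bits in 1100011001 = 5
A col c satisfies (793 AND c) == c iff every set bit of c is also set in 793; each of the 5 set bits of 793 can independently be on or off in c.
count = 2^5 = 32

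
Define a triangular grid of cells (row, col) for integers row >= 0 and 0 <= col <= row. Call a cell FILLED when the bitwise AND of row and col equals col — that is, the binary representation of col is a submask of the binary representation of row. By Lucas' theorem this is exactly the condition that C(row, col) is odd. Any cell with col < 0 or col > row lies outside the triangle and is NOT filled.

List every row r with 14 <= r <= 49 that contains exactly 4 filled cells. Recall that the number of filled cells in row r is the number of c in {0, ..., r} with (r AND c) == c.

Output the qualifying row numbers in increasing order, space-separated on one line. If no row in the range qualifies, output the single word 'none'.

Row r has 2^popcount(r) filled cells, so we need popcount(r) = log2(4) = 2.
Scan r = 14..49 and keep those with exactly 2 one-bits:
r=14=1110 popcount=3 -> skip
r=15=1111 popcount=4 -> skip
r=16=10000 popcount=1 -> skip
r=17=10001 popcount=2 -> KEEP
r=18=10010 popcount=2 -> KEEP
r=19=10011 popcount=3 -> skip
r=20=10100 popcount=2 -> KEEP
r=21=10101 popcount=3 -> skip
r=22=10110 popcount=3 -> skip
r=23=10111 popcount=4 -> skip
r=24=11000 popcount=2 -> KEEP
r=25=11001 popcount=3 -> skip
r=26=11010 popcount=3 -> skip
r=27=11011 popcount=4 -> skip
r=28=11100 popcount=3 -> skip
r=29=11101 popcount=4 -> skip
r=30=11110 popcount=4 -> skip
r=31=11111 popcount=5 -> skip
r=32=100000 popcount=1 -> skip
r=33=100001 popcount=2 -> KEEP
r=34=100010 popcount=2 -> KEEP
r=35=100011 popcount=3 -> skip
r=36=100100 popcount=2 -> KEEP
r=37=100101 popcount=3 -> skip
r=38=100110 popcount=3 -> skip
r=39=100111 popcount=4 -> skip
r=40=101000 popcount=2 -> KEEP
r=41=101001 popcount=3 -> skip
r=42=101010 popcount=3 -> skip
r=43=101011 popcount=4 -> skip
r=44=101100 popcount=3 -> skip
r=45=101101 popcount=4 -> skip
r=46=101110 popcount=4 -> skip
r=47=101111 popcount=5 -> skip
r=48=110000 popcount=2 -> KEEP
r=49=110001 popcount=3 -> skip
Kept rows: 17 18 20 24 33 34 36 40 48

Answer: 17 18 20 24 33 34 36 40 48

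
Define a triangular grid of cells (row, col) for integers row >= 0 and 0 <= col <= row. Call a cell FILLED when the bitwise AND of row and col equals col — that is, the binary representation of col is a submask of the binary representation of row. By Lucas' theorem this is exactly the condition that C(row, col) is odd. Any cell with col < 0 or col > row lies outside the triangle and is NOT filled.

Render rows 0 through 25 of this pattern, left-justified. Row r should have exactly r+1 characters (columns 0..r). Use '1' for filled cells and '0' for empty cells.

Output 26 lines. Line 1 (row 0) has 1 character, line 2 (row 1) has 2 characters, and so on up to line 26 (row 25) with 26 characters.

r0=0: 1
r1=1: 11
r2=10: 101
r3=11: 1111
r4=100: 10001
r5=101: 110011
r6=110: 1010101
r7=111: 11111111
r8=1000: 100000001
r9=1001: 1100000011
r10=1010: 10100000101
r11=1011: 111100001111
r12=1100: 1000100010001
r13=1101: 11001100110011
r14=1110: 101010101010101
r15=1111: 1111111111111111
r16=10000: 10000000000000001
r17=10001: 110000000000000011
r18=10010: 1010000000000000101
r19=10011: 11110000000000001111
r20=10100: 100010000000000010001
r21=10101: 1100110000000000110011
r22=10110: 10101010000000001010101
r23=10111: 111111110000000011111111
r24=11000: 1000000010000000100000001
r25=11001: 11000000110000001100000011

Answer: 1
11
101
1111
10001
110011
1010101
11111111
100000001
1100000011
10100000101
111100001111
1000100010001
11001100110011
101010101010101
1111111111111111
10000000000000001
110000000000000011
1010000000000000101
11110000000000001111
100010000000000010001
1100110000000000110011
10101010000000001010101
111111110000000011111111
1000000010000000100000001
11000000110000001100000011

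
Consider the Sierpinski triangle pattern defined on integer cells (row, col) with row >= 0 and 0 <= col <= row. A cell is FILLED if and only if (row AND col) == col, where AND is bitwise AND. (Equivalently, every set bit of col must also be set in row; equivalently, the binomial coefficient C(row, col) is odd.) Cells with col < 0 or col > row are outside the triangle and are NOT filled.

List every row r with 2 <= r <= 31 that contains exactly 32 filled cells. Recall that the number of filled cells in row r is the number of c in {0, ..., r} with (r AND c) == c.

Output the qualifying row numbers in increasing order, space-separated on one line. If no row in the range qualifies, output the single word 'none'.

Row r has 2^popcount(r) filled cells, so we need popcount(r) = log2(32) = 5.
Scan r = 2..31 and keep those with exactly 5 one-bits:
r=2=10 popcount=1 -> skip
r=3=11 popcount=2 -> skip
r=4=100 popcount=1 -> skip
r=5=101 popcount=2 -> skip
r=6=110 popcount=2 -> skip
r=7=111 popcount=3 -> skip
r=8=1000 popcount=1 -> skip
r=9=1001 popcount=2 -> skip
r=10=1010 popcount=2 -> skip
r=11=1011 popcount=3 -> skip
r=12=1100 popcount=2 -> skip
r=13=1101 popcount=3 -> skip
r=14=1110 popcount=3 -> skip
r=15=1111 popcount=4 -> skip
r=16=10000 popcount=1 -> skip
r=17=10001 popcount=2 -> skip
r=18=10010 popcount=2 -> skip
r=19=10011 popcount=3 -> skip
r=20=10100 popcount=2 -> skip
r=21=10101 popcount=3 -> skip
r=22=10110 popcount=3 -> skip
r=23=10111 popcount=4 -> skip
r=24=11000 popcount=2 -> skip
r=25=11001 popcount=3 -> skip
r=26=11010 popcount=3 -> skip
r=27=11011 popcount=4 -> skip
r=28=11100 popcount=3 -> skip
r=29=11101 popcount=4 -> skip
r=30=11110 popcount=4 -> skip
r=31=11111 popcount=5 -> KEEP
Kept rows: 31

Answer: 31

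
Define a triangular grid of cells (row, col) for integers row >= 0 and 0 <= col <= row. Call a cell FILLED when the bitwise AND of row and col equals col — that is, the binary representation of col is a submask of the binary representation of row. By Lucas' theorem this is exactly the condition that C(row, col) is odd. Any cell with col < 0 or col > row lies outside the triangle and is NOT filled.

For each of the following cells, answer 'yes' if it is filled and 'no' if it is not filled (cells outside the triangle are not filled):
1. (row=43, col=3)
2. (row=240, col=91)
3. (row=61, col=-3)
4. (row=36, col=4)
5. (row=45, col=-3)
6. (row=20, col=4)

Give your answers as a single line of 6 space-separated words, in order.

Answer: yes no no yes no yes

Derivation:
(43,3): row=0b101011, col=0b11, row AND col = 0b11 = 3; 3 == 3 -> filled
(240,91): row=0b11110000, col=0b1011011, row AND col = 0b1010000 = 80; 80 != 91 -> empty
(61,-3): col outside [0, 61] -> not filled
(36,4): row=0b100100, col=0b100, row AND col = 0b100 = 4; 4 == 4 -> filled
(45,-3): col outside [0, 45] -> not filled
(20,4): row=0b10100, col=0b100, row AND col = 0b100 = 4; 4 == 4 -> filled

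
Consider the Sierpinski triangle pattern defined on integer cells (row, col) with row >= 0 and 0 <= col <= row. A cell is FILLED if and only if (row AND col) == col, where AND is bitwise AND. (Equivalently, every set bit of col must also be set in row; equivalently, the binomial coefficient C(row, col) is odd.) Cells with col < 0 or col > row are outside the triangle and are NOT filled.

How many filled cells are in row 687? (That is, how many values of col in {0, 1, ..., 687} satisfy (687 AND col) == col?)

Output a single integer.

Answer: 128

Derivation:
687 in binary = 1010101111
popcount(687) = number of 1-bits in 1010101111 = 7
A col c satisfies (687 AND c) == c iff every set bit of c is also set in 687; each of the 7 set bits of 687 can independently be on or off in c.
count = 2^7 = 128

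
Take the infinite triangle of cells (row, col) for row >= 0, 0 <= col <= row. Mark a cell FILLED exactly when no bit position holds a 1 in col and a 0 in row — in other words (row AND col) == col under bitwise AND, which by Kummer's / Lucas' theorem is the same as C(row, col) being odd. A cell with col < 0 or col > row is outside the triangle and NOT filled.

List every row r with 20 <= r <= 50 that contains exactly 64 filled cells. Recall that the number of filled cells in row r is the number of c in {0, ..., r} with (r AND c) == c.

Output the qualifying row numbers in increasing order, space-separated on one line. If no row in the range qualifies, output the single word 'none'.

Answer: none

Derivation:
Row r has 2^popcount(r) filled cells, so we need popcount(r) = log2(64) = 6.
Scan r = 20..50 and keep those with exactly 6 one-bits:
r=20=10100 popcount=2 -> skip
r=21=10101 popcount=3 -> skip
r=22=10110 popcount=3 -> skip
r=23=10111 popcount=4 -> skip
r=24=11000 popcount=2 -> skip
r=25=11001 popcount=3 -> skip
r=26=11010 popcount=3 -> skip
r=27=11011 popcount=4 -> skip
r=28=11100 popcount=3 -> skip
r=29=11101 popcount=4 -> skip
r=30=11110 popcount=4 -> skip
r=31=11111 popcount=5 -> skip
r=32=100000 popcount=1 -> skip
r=33=100001 popcount=2 -> skip
r=34=100010 popcount=2 -> skip
r=35=100011 popcount=3 -> skip
r=36=100100 popcount=2 -> skip
r=37=100101 popcount=3 -> skip
r=38=100110 popcount=3 -> skip
r=39=100111 popcount=4 -> skip
r=40=101000 popcount=2 -> skip
r=41=101001 popcount=3 -> skip
r=42=101010 popcount=3 -> skip
r=43=101011 popcount=4 -> skip
r=44=101100 popcount=3 -> skip
r=45=101101 popcount=4 -> skip
r=46=101110 popcount=4 -> skip
r=47=101111 popcount=5 -> skip
r=48=110000 popcount=2 -> skip
r=49=110001 popcount=3 -> skip
r=50=110010 popcount=3 -> skip
Kept rows: none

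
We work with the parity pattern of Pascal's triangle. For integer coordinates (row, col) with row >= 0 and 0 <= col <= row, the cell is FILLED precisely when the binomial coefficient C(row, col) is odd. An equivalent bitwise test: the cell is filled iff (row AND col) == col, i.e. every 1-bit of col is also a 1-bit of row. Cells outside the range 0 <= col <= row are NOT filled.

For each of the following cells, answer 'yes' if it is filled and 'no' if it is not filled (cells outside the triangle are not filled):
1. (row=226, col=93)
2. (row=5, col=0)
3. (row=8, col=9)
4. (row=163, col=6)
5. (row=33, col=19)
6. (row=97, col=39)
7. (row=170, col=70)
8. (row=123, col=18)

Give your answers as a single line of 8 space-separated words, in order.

(226,93): row=0b11100010, col=0b1011101, row AND col = 0b1000000 = 64; 64 != 93 -> empty
(5,0): row=0b101, col=0b0, row AND col = 0b0 = 0; 0 == 0 -> filled
(8,9): col outside [0, 8] -> not filled
(163,6): row=0b10100011, col=0b110, row AND col = 0b10 = 2; 2 != 6 -> empty
(33,19): row=0b100001, col=0b10011, row AND col = 0b1 = 1; 1 != 19 -> empty
(97,39): row=0b1100001, col=0b100111, row AND col = 0b100001 = 33; 33 != 39 -> empty
(170,70): row=0b10101010, col=0b1000110, row AND col = 0b10 = 2; 2 != 70 -> empty
(123,18): row=0b1111011, col=0b10010, row AND col = 0b10010 = 18; 18 == 18 -> filled

Answer: no yes no no no no no yes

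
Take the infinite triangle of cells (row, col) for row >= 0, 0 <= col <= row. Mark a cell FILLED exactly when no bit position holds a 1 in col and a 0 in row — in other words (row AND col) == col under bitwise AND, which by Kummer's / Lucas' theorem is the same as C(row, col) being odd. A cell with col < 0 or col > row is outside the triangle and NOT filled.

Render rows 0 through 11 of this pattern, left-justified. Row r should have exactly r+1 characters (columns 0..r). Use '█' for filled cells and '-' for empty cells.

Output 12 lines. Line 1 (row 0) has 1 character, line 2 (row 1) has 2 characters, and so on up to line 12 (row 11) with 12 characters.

Answer: █
██
█-█
████
█---█
██--██
█-█-█-█
████████
█-------█
██------██
█-█-----█-█
████----████

Derivation:
r0=0: █
r1=1: ██
r2=10: █-█
r3=11: ████
r4=100: █---█
r5=101: ██--██
r6=110: █-█-█-█
r7=111: ████████
r8=1000: █-------█
r9=1001: ██------██
r10=1010: █-█-----█-█
r11=1011: ████----████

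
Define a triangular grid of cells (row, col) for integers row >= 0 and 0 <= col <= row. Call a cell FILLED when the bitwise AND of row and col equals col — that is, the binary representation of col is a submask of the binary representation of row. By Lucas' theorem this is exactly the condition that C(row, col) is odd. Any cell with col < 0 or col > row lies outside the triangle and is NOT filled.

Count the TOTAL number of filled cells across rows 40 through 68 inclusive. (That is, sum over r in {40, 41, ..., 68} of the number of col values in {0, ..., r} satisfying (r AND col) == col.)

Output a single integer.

r40=101000 pc2: +4 =4
r41=101001 pc3: +8 =12
r42=101010 pc3: +8 =20
r43=101011 pc4: +16 =36
r44=101100 pc3: +8 =44
r45=101101 pc4: +16 =60
r46=101110 pc4: +16 =76
r47=101111 pc5: +32 =108
r48=110000 pc2: +4 =112
r49=110001 pc3: +8 =120
r50=110010 pc3: +8 =128
r51=110011 pc4: +16 =144
r52=110100 pc3: +8 =152
r53=110101 pc4: +16 =168
r54=110110 pc4: +16 =184
r55=110111 pc5: +32 =216
r56=111000 pc3: +8 =224
r57=111001 pc4: +16 =240
r58=111010 pc4: +16 =256
r59=111011 pc5: +32 =288
r60=111100 pc4: +16 =304
r61=111101 pc5: +32 =336
r62=111110 pc5: +32 =368
r63=111111 pc6: +64 =432
r64=1000000 pc1: +2 =434
r65=1000001 pc2: +4 =438
r66=1000010 pc2: +4 =442
r67=1000011 pc3: +8 =450
r68=1000100 pc2: +4 =454

Answer: 454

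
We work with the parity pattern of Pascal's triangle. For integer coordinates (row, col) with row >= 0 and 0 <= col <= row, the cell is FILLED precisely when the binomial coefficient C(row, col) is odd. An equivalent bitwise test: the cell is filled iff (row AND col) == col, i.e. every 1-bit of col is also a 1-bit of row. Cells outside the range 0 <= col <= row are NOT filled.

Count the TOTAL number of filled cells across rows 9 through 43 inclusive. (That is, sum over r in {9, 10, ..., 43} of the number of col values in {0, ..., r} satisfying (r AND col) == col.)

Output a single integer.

Answer: 304

Derivation:
r9=1001 pc2: +4 =4
r10=1010 pc2: +4 =8
r11=1011 pc3: +8 =16
r12=1100 pc2: +4 =20
r13=1101 pc3: +8 =28
r14=1110 pc3: +8 =36
r15=1111 pc4: +16 =52
r16=10000 pc1: +2 =54
r17=10001 pc2: +4 =58
r18=10010 pc2: +4 =62
r19=10011 pc3: +8 =70
r20=10100 pc2: +4 =74
r21=10101 pc3: +8 =82
r22=10110 pc3: +8 =90
r23=10111 pc4: +16 =106
r24=11000 pc2: +4 =110
r25=11001 pc3: +8 =118
r26=11010 pc3: +8 =126
r27=11011 pc4: +16 =142
r28=11100 pc3: +8 =150
r29=11101 pc4: +16 =166
r30=11110 pc4: +16 =182
r31=11111 pc5: +32 =214
r32=100000 pc1: +2 =216
r33=100001 pc2: +4 =220
r34=100010 pc2: +4 =224
r35=100011 pc3: +8 =232
r36=100100 pc2: +4 =236
r37=100101 pc3: +8 =244
r38=100110 pc3: +8 =252
r39=100111 pc4: +16 =268
r40=101000 pc2: +4 =272
r41=101001 pc3: +8 =280
r42=101010 pc3: +8 =288
r43=101011 pc4: +16 =304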